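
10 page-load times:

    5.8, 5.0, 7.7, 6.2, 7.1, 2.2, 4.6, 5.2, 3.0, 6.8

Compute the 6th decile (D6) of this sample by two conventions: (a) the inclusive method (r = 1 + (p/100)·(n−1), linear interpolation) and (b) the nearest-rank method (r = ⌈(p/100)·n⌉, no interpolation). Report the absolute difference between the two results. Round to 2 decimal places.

0.16

Sorted: 2.2, 3.0, 4.6, 5.0, 5.2, 5.8, 6.2, 6.8, 7.1, 7.7.
n = 10.
(a) r = 6.4; between ranks 6 (5.8) and 7 (6.2): 5.96.
(b) the nearest-rank method: rank 6 → 5.8.
|5.96 − 5.8| = 0.16.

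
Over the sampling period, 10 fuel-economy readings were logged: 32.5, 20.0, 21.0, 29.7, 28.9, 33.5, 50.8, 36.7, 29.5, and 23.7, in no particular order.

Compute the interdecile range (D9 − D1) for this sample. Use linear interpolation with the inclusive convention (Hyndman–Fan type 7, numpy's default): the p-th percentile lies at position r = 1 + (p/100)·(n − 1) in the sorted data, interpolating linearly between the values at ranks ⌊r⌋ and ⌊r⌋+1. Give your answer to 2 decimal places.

17.21

Sorted: 20.0, 21.0, 23.7, 28.9, 29.5, 29.7, 32.5, 33.5, 36.7, 50.8.
n = 10.
P10: r = 1.9; ranks 1–2 are 20.0, 21.0; interpolating gives 20.9.
P90: r = 9.1; ranks 9–10 are 36.7, 50.8; interpolating gives 38.11.
Difference: 38.11 − 20.9 = 17.21.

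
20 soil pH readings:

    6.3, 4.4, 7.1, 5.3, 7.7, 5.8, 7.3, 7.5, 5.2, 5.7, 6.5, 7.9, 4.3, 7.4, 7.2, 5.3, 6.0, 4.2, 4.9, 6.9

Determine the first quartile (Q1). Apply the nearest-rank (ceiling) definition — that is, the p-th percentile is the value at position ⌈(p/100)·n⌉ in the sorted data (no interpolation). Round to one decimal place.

Sorted: 4.2, 4.3, 4.4, 4.9, 5.2, 5.3, 5.3, 5.7, 5.8, 6.0, 6.3, 6.5, 6.9, 7.1, 7.2, 7.3, 7.4, 7.5, 7.7, 7.9.
n = 20.
Position = ⌈25/100 · 20⌉ = ⌈5⌉ = 5.
The value at rank 5 is 5.2.

5.2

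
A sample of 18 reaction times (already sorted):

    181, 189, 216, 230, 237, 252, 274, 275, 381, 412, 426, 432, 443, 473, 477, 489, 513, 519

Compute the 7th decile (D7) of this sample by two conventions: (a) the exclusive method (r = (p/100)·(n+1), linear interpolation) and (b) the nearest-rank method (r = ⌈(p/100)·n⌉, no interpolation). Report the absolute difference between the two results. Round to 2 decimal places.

9.00

n = 18.
(a) r = 13.3; between ranks 13 (443) and 14 (473): 452.
(b) the nearest-rank method: rank 13 → 443.
|452 − 443| = 9.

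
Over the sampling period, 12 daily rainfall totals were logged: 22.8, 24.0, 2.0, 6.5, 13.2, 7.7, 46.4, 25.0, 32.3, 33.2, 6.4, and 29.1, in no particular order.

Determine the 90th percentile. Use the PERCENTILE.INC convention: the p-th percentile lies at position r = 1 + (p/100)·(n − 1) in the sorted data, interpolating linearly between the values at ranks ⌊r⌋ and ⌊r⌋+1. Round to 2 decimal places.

Sorted: 2.0, 6.4, 6.5, 7.7, 13.2, 22.8, 24.0, 25.0, 29.1, 32.3, 33.2, 46.4.
n = 12.
r = 1 + (90/100)·(12 − 1) = 1 + 9.9 = 10.9.
Rank 10 is 32.3 and rank 11 is 33.2.
Interpolate: 32.3 + 0.9·(33.2 − 32.3) = 32.3 + 0.9·0.9 = 33.11.

33.11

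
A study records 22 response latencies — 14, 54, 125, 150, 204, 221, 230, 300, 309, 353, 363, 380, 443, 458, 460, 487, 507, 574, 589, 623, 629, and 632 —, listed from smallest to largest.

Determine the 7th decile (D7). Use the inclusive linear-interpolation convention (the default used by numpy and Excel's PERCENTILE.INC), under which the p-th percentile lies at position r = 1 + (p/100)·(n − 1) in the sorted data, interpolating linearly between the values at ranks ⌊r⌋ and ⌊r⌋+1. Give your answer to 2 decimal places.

n = 22.
r = 1 + (70/100)·(22 − 1) = 1 + 14.7 = 15.7.
Rank 15 is 460 and rank 16 is 487.
Interpolate: 460 + 0.7·(487 − 460) = 460 + 0.7·27 = 478.9.

478.90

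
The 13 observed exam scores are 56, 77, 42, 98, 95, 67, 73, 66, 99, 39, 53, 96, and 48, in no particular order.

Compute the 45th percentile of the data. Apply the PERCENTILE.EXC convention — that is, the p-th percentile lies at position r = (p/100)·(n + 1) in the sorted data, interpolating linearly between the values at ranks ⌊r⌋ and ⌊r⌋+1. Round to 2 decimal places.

66.30

Sorted: 39, 42, 48, 53, 56, 66, 67, 73, 77, 95, 96, 98, 99.
n = 13.
r = (45/100)·(13 + 1) = 6.3.
Rank 6 is 66 and rank 7 is 67.
Interpolate: 66 + 0.3·(67 − 66) = 66 + 0.3·1 = 66.3.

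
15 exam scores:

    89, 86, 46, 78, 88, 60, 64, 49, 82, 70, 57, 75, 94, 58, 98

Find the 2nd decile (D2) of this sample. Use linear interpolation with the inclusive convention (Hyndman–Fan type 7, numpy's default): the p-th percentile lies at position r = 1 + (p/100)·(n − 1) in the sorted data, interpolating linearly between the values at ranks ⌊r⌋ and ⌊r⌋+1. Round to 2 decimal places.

Sorted: 46, 49, 57, 58, 60, 64, 70, 75, 78, 82, 86, 88, 89, 94, 98.
n = 15.
r = 1 + (20/100)·(15 − 1) = 1 + 2.8 = 3.8.
Rank 3 is 57 and rank 4 is 58.
Interpolate: 57 + 0.8·(58 − 57) = 57 + 0.8·1 = 57.8.

57.80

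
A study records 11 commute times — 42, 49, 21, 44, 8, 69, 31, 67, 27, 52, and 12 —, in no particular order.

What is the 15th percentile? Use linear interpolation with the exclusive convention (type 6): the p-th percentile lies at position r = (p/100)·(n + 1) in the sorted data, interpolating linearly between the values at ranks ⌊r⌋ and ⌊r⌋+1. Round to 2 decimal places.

Sorted: 8, 12, 21, 27, 31, 42, 44, 49, 52, 67, 69.
n = 11.
r = (15/100)·(11 + 1) = 1.8.
Rank 1 is 8 and rank 2 is 12.
Interpolate: 8 + 0.8·(12 − 8) = 8 + 0.8·4 = 11.2.

11.20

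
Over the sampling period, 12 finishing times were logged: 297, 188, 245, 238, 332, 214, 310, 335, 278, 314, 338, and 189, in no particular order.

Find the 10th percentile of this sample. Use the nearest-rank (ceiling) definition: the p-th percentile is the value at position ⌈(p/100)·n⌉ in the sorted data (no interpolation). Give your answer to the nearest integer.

Sorted: 188, 189, 214, 238, 245, 278, 297, 310, 314, 332, 335, 338.
n = 12.
Position = ⌈10/100 · 12⌉ = ⌈1.2⌉ = 2.
The value at rank 2 is 189.

189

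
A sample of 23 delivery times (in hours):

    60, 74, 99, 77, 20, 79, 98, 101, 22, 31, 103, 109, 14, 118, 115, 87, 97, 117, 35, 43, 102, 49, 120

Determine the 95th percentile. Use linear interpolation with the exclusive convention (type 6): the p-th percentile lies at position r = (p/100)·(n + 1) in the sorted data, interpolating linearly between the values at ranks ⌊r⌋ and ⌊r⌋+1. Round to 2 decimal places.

119.60

Sorted: 14, 20, 22, 31, 35, 43, 49, 60, 74, 77, 79, 87, 97, 98, 99, 101, 102, 103, 109, 115, 117, 118, 120.
n = 23.
r = (95/100)·(23 + 1) = 22.8.
Rank 22 is 118 and rank 23 is 120.
Interpolate: 118 + 0.8·(120 − 118) = 118 + 0.8·2 = 119.6.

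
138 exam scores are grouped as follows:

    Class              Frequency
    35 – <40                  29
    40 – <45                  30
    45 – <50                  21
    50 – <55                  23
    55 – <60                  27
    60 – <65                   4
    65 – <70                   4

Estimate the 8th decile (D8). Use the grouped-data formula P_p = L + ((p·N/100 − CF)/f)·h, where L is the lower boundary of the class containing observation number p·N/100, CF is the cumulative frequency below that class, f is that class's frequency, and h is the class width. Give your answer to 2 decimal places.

56.37

N = 138; target position k = 80/100 · 138 = 110.4.
Cumulative frequencies: 29, 59, 80, 103, 130, 134, 138.
Observation 110.4 falls in the class 55 – <60.
L = 55, CF = 103, f = 27, h = 5.
P80 = 55 + ((110.4 − 103)/27)·5 = 55 + 1.37037 = 56.3704.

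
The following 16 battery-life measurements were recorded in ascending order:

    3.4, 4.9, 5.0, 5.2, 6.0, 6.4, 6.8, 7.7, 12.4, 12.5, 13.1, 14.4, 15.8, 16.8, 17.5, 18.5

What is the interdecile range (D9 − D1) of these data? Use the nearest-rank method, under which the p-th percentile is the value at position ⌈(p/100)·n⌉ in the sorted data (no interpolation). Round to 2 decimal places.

12.60

n = 16.
P10: rank ⌈10/100·16⌉ = 2 → 4.9.
P90: rank ⌈90/100·16⌉ = 15 → 17.5.
Difference: 17.5 − 4.9 = 12.6.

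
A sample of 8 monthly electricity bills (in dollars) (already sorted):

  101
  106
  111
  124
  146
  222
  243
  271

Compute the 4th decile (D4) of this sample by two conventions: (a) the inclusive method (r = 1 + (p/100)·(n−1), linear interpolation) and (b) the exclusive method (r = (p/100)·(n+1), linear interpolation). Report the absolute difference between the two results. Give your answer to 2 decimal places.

n = 8.
(a) r = 3.8; between ranks 3 (111) and 4 (124): 121.4.
(b) r = 3.6; between ranks 3 (111) and 4 (124): 118.8.
|121.4 − 118.8| = 2.6.

2.60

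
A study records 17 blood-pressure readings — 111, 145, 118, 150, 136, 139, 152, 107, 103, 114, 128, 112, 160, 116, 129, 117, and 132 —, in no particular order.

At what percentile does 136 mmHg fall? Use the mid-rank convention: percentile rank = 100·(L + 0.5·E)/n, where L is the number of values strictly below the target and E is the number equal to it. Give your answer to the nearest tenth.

Sorted: 103, 107, 111, 112, 114, 116, 117, 118, 128, 129, 132, 136, 139, 145, 150, 152, 160.
Count below 136: L = 11; count equal: E = 1; n = 17.
Percentile rank = 100·(11 + 0.5·1)/17 = 100·11.5/17 = 67.65.

67.6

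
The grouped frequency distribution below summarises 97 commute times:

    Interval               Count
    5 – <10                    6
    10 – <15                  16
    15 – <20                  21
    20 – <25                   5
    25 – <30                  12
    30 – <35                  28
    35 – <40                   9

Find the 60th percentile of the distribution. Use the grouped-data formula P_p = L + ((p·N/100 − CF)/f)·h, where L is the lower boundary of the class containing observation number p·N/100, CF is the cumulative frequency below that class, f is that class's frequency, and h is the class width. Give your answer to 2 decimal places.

29.25

N = 97; target position k = 60/100 · 97 = 58.2.
Cumulative frequencies: 6, 22, 43, 48, 60, 88, 97.
Observation 58.2 falls in the class 25 – <30.
L = 25, CF = 48, f = 12, h = 5.
P60 = 25 + ((58.2 − 48)/12)·5 = 25 + 4.25 = 29.25.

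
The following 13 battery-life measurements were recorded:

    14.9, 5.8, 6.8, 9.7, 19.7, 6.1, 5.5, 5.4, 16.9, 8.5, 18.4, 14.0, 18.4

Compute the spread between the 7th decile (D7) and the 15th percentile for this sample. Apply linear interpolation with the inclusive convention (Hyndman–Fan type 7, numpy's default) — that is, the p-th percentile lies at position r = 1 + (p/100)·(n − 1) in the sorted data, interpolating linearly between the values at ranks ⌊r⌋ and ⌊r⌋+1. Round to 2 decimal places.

Sorted: 5.4, 5.5, 5.8, 6.1, 6.8, 8.5, 9.7, 14.0, 14.9, 16.9, 18.4, 18.4, 19.7.
n = 13.
P15: r = 2.8; ranks 2–3 are 5.5, 5.8; interpolating gives 5.74.
P70: r = 9.4; ranks 9–10 are 14.9, 16.9; interpolating gives 15.7.
Difference: 15.7 − 5.74 = 9.96.

9.96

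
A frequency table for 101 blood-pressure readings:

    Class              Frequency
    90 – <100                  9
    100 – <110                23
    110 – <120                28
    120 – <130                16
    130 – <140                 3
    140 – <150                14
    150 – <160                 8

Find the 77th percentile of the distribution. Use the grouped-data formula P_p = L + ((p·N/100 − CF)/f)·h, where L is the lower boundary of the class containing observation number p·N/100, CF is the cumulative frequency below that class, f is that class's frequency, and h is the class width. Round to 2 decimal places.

N = 101; target position k = 77/100 · 101 = 77.77.
Cumulative frequencies: 9, 32, 60, 76, 79, 93, 101.
Observation 77.77 falls in the class 130 – <140.
L = 130, CF = 76, f = 3, h = 10.
P77 = 130 + ((77.77 − 76)/3)·10 = 130 + 5.9 = 135.9.

135.90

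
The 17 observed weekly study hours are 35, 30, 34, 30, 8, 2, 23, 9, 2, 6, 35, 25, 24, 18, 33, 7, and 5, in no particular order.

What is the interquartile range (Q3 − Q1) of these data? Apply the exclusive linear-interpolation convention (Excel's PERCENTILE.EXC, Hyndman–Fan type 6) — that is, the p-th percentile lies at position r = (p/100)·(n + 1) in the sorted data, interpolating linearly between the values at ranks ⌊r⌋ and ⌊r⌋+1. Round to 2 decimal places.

Sorted: 2, 2, 5, 6, 7, 8, 9, 18, 23, 24, 25, 30, 30, 33, 34, 35, 35.
n = 17.
P25: r = 4.5; ranks 4–5 are 6, 7; interpolating gives 6.5.
P75: r = 13.5; ranks 13–14 are 30, 33; interpolating gives 31.5.
Difference: 31.5 − 6.5 = 25.

25.00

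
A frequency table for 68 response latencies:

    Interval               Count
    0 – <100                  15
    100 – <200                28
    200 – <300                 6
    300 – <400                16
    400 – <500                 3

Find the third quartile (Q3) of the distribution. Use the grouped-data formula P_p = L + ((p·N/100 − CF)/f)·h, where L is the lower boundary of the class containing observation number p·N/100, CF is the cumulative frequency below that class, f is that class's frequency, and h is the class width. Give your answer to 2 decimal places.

312.50

N = 68; target position k = 75/100 · 68 = 51.
Cumulative frequencies: 15, 43, 49, 65, 68.
Observation 51 falls in the class 300 – <400.
L = 300, CF = 49, f = 16, h = 100.
P75 = 300 + ((51 − 49)/16)·100 = 300 + 12.5 = 312.5.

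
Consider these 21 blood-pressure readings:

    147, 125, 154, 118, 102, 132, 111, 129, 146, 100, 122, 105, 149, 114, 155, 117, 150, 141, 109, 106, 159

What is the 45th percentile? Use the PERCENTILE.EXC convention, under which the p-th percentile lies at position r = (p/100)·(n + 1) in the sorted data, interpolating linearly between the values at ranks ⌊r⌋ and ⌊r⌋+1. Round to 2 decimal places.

Sorted: 100, 102, 105, 106, 109, 111, 114, 117, 118, 122, 125, 129, 132, 141, 146, 147, 149, 150, 154, 155, 159.
n = 21.
r = (45/100)·(21 + 1) = 9.9.
Rank 9 is 118 and rank 10 is 122.
Interpolate: 118 + 0.9·(122 − 118) = 118 + 0.9·4 = 121.6.

121.60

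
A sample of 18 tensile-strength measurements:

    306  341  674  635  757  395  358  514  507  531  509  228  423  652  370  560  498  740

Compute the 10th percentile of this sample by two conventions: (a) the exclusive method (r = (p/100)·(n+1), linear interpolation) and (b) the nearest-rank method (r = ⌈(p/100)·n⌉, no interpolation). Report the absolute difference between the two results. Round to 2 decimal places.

7.80

Sorted: 228, 306, 341, 358, 370, 395, 423, 498, 507, 509, 514, 531, 560, 635, 652, 674, 740, 757.
n = 18.
(a) r = 1.9; between ranks 1 (228) and 2 (306): 298.2.
(b) the nearest-rank method: rank 2 → 306.
|298.2 − 306| = 7.8.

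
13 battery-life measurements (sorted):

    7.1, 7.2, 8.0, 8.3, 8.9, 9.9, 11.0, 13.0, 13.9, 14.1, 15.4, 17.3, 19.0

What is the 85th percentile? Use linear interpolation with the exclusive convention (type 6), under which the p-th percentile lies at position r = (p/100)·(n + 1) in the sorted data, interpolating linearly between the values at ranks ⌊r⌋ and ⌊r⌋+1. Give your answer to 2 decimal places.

n = 13.
r = (85/100)·(13 + 1) = 11.9.
Rank 11 is 15.4 and rank 12 is 17.3.
Interpolate: 15.4 + 0.9·(17.3 − 15.4) = 15.4 + 0.9·1.9 = 17.11.

17.11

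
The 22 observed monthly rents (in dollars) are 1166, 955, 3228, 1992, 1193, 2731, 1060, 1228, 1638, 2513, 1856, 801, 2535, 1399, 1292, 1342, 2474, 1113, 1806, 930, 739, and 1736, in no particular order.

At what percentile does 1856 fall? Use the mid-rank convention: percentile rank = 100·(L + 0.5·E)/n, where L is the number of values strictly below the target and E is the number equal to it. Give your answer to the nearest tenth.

70.5

Sorted: 739, 801, 930, 955, 1060, 1113, 1166, 1193, 1228, 1292, 1342, 1399, 1638, 1736, 1806, 1856, 1992, 2474, 2513, 2535, 2731, 3228.
Count below 1856: L = 15; count equal: E = 1; n = 22.
Percentile rank = 100·(15 + 0.5·1)/22 = 100·15.5/22 = 70.45.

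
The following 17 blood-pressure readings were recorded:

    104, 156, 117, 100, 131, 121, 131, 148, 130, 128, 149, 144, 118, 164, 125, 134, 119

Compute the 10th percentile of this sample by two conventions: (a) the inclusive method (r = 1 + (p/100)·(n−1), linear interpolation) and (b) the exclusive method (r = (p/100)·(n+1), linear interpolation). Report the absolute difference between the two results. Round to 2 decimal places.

8.60

Sorted: 100, 104, 117, 118, 119, 121, 125, 128, 130, 131, 131, 134, 144, 148, 149, 156, 164.
n = 17.
(a) r = 2.6; between ranks 2 (104) and 3 (117): 111.8.
(b) r = 1.8; between ranks 1 (100) and 2 (104): 103.2.
|111.8 − 103.2| = 8.6.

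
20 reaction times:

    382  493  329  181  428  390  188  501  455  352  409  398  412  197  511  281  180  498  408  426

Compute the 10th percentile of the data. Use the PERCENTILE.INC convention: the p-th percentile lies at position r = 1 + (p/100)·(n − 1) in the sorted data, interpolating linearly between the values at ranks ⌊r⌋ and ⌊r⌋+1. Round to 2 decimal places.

187.30

Sorted: 180, 181, 188, 197, 281, 329, 352, 382, 390, 398, 408, 409, 412, 426, 428, 455, 493, 498, 501, 511.
n = 20.
r = 1 + (10/100)·(20 − 1) = 1 + 1.9 = 2.9.
Rank 2 is 181 and rank 3 is 188.
Interpolate: 181 + 0.9·(188 − 181) = 181 + 0.9·7 = 187.3.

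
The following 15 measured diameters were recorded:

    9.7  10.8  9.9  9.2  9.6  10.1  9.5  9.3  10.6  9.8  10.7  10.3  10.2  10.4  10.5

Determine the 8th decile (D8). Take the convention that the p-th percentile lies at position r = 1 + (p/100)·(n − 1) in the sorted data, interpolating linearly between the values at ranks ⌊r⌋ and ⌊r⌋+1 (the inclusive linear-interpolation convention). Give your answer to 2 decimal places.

Sorted: 9.2, 9.3, 9.5, 9.6, 9.7, 9.8, 9.9, 10.1, 10.2, 10.3, 10.4, 10.5, 10.6, 10.7, 10.8.
n = 15.
r = 1 + (80/100)·(15 − 1) = 1 + 11.2 = 12.2.
Rank 12 is 10.5 and rank 13 is 10.6.
Interpolate: 10.5 + 0.2·(10.6 − 10.5) = 10.5 + 0.2·0.1 = 10.52.

10.52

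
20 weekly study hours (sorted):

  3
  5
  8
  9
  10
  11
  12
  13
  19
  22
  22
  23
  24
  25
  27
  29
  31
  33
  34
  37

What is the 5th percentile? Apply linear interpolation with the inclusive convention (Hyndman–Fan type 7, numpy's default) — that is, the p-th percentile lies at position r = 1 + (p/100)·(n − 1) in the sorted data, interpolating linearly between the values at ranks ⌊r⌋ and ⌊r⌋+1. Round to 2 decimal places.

n = 20.
r = 1 + (5/100)·(20 − 1) = 1 + 0.95 = 1.95.
Rank 1 is 3 and rank 2 is 5.
Interpolate: 3 + 0.95·(5 − 3) = 3 + 0.95·2 = 4.9.

4.90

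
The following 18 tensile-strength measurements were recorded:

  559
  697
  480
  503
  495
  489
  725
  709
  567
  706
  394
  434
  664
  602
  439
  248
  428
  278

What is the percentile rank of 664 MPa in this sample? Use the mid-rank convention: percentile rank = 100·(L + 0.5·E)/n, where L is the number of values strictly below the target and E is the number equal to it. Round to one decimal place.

Sorted: 248, 278, 394, 428, 434, 439, 480, 489, 495, 503, 559, 567, 602, 664, 697, 706, 709, 725.
Count below 664: L = 13; count equal: E = 1; n = 18.
Percentile rank = 100·(13 + 0.5·1)/18 = 100·13.5/18 = 75.

75.0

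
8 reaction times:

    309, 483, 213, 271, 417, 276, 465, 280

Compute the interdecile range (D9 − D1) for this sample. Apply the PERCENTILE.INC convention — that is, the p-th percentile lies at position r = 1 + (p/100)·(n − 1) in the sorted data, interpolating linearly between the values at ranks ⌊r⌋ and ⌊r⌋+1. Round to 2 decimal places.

Sorted: 213, 271, 276, 280, 309, 417, 465, 483.
n = 8.
P10: r = 1.7; ranks 1–2 are 213, 271; interpolating gives 253.6.
P90: r = 7.3; ranks 7–8 are 465, 483; interpolating gives 470.4.
Difference: 470.4 − 253.6 = 216.8.

216.80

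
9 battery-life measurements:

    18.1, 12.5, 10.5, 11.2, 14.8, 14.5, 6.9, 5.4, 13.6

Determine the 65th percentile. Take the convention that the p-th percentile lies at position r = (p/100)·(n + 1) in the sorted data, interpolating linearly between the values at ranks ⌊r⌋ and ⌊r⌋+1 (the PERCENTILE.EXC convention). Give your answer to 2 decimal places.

14.05

Sorted: 5.4, 6.9, 10.5, 11.2, 12.5, 13.6, 14.5, 14.8, 18.1.
n = 9.
r = (65/100)·(9 + 1) = 6.5.
Rank 6 is 13.6 and rank 7 is 14.5.
Interpolate: 13.6 + 0.5·(14.5 − 13.6) = 13.6 + 0.5·0.9 = 14.05.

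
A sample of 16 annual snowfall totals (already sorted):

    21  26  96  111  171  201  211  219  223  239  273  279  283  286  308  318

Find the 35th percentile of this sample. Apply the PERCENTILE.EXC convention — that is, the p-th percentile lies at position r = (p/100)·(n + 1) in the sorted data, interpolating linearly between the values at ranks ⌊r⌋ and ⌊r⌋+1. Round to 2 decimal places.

n = 16.
r = (35/100)·(16 + 1) = 5.95.
Rank 5 is 171 and rank 6 is 201.
Interpolate: 171 + 0.95·(201 − 171) = 171 + 0.95·30 = 199.5.

199.50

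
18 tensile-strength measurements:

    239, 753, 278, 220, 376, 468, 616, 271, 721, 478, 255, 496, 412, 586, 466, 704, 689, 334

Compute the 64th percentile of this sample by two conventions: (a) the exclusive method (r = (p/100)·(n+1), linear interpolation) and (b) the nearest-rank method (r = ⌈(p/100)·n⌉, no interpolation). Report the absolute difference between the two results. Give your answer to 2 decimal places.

14.40

Sorted: 220, 239, 255, 271, 278, 334, 376, 412, 466, 468, 478, 496, 586, 616, 689, 704, 721, 753.
n = 18.
(a) r = 12.16; between ranks 12 (496) and 13 (586): 510.4.
(b) the nearest-rank method: rank 12 → 496.
|510.4 − 496| = 14.4.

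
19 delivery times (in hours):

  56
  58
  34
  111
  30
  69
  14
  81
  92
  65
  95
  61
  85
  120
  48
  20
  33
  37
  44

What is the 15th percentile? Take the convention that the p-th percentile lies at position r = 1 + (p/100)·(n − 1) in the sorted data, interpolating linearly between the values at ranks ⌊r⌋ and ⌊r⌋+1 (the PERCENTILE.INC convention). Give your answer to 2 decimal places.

Sorted: 14, 20, 30, 33, 34, 37, 44, 48, 56, 58, 61, 65, 69, 81, 85, 92, 95, 111, 120.
n = 19.
r = 1 + (15/100)·(19 − 1) = 1 + 2.7 = 3.7.
Rank 3 is 30 and rank 4 is 33.
Interpolate: 30 + 0.7·(33 − 30) = 30 + 0.7·3 = 32.1.

32.10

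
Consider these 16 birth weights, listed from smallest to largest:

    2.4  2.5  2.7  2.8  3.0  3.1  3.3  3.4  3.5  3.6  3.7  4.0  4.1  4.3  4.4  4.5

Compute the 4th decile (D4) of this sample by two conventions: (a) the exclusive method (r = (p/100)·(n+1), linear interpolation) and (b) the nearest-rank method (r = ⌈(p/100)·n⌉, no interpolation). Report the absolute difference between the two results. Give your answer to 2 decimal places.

0.04

n = 16.
(a) r = 6.8; between ranks 6 (3.1) and 7 (3.3): 3.26.
(b) the nearest-rank method: rank 7 → 3.3.
|3.26 − 3.3| = 0.04.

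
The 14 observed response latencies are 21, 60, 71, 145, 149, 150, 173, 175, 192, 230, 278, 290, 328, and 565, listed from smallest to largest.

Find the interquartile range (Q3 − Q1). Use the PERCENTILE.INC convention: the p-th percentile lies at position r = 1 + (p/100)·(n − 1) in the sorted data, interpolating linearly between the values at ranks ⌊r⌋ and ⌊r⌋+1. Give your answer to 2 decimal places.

n = 14.
P25: r = 4.25; ranks 4–5 are 145, 149; interpolating gives 146.
P75: r = 10.75; ranks 10–11 are 230, 278; interpolating gives 266.
Difference: 266 − 146 = 120.

120.00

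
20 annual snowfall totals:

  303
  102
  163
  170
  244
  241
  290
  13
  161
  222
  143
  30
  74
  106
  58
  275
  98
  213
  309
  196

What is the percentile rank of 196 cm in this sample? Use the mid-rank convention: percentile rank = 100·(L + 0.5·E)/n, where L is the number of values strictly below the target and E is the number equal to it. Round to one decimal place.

57.5

Sorted: 13, 30, 58, 74, 98, 102, 106, 143, 161, 163, 170, 196, 213, 222, 241, 244, 275, 290, 303, 309.
Count below 196: L = 11; count equal: E = 1; n = 20.
Percentile rank = 100·(11 + 0.5·1)/20 = 100·11.5/20 = 57.5.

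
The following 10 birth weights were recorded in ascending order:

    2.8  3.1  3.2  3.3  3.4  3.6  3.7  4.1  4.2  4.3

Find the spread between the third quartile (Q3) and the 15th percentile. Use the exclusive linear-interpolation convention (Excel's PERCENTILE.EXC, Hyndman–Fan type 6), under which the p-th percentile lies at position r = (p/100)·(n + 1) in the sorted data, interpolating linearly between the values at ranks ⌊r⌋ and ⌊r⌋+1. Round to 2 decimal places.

n = 10.
P15: r = 1.65; ranks 1–2 are 2.8, 3.1; interpolating gives 2.995.
P75: r = 8.25; ranks 8–9 are 4.1, 4.2; interpolating gives 4.125.
Difference: 4.125 − 2.995 = 1.13.

1.13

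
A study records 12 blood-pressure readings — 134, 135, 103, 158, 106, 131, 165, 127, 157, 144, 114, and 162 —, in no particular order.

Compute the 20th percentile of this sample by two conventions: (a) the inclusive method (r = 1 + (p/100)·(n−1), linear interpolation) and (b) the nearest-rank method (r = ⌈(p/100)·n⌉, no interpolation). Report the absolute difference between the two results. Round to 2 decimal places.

2.60

Sorted: 103, 106, 114, 127, 131, 134, 135, 144, 157, 158, 162, 165.
n = 12.
(a) r = 3.2; between ranks 3 (114) and 4 (127): 116.6.
(b) the nearest-rank method: rank 3 → 114.
|116.6 − 114| = 2.6.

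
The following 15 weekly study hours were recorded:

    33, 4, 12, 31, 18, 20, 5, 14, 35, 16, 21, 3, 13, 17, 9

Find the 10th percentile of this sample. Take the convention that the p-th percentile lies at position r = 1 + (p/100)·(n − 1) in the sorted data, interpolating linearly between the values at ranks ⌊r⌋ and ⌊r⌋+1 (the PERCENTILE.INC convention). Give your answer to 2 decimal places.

Sorted: 3, 4, 5, 9, 12, 13, 14, 16, 17, 18, 20, 21, 31, 33, 35.
n = 15.
r = 1 + (10/100)·(15 − 1) = 1 + 1.4 = 2.4.
Rank 2 is 4 and rank 3 is 5.
Interpolate: 4 + 0.4·(5 − 4) = 4 + 0.4·1 = 4.4.

4.40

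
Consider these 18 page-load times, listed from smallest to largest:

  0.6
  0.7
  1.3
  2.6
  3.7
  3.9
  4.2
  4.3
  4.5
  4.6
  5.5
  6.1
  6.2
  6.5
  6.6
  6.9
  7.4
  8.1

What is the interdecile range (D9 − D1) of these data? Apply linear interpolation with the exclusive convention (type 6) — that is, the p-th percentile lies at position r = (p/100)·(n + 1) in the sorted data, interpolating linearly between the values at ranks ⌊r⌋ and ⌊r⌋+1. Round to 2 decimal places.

6.78

n = 18.
P10: r = 1.9; ranks 1–2 are 0.6, 0.7; interpolating gives 0.69.
P90: r = 17.1; ranks 17–18 are 7.4, 8.1; interpolating gives 7.47.
Difference: 7.47 − 0.69 = 6.78.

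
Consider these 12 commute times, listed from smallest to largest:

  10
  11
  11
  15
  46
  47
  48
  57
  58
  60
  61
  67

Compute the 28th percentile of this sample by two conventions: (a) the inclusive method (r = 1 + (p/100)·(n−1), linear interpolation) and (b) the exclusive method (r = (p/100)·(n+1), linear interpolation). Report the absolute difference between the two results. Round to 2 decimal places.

3.92

n = 12.
(a) r = 4.08; between ranks 4 (15) and 5 (46): 17.48.
(b) r = 3.64; between ranks 3 (11) and 4 (15): 13.56.
|17.48 − 13.56| = 3.92.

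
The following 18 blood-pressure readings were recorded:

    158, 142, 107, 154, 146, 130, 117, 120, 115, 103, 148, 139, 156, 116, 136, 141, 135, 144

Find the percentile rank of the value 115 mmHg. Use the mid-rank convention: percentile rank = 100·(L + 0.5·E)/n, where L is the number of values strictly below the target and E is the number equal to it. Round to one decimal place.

Sorted: 103, 107, 115, 116, 117, 120, 130, 135, 136, 139, 141, 142, 144, 146, 148, 154, 156, 158.
Count below 115: L = 2; count equal: E = 1; n = 18.
Percentile rank = 100·(2 + 0.5·1)/18 = 100·2.5/18 = 13.89.

13.9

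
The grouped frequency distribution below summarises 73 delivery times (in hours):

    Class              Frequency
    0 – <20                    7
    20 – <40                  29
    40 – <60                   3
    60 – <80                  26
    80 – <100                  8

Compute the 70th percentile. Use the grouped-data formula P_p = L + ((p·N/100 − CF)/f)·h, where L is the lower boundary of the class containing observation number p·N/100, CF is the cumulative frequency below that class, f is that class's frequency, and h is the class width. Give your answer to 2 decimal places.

69.31

N = 73; target position k = 70/100 · 73 = 51.1.
Cumulative frequencies: 7, 36, 39, 65, 73.
Observation 51.1 falls in the class 60 – <80.
L = 60, CF = 39, f = 26, h = 20.
P70 = 60 + ((51.1 − 39)/26)·20 = 60 + 9.30769 = 69.3077.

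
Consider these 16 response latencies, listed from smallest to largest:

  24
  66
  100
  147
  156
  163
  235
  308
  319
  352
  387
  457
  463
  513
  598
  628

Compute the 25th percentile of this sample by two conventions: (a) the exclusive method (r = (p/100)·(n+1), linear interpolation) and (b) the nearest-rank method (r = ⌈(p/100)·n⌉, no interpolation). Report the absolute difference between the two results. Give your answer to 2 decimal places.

2.25

n = 16.
(a) r = 4.25; between ranks 4 (147) and 5 (156): 149.25.
(b) the nearest-rank method: rank 4 → 147.
|149.25 − 147| = 2.25.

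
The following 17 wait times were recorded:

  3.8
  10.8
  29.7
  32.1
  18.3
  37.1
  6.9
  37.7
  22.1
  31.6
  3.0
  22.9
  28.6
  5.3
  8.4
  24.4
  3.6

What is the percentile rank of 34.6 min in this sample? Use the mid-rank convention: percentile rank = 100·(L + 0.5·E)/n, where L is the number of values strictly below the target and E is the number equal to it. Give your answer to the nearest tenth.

Sorted: 3.0, 3.6, 3.8, 5.3, 6.9, 8.4, 10.8, 18.3, 22.1, 22.9, 24.4, 28.6, 29.7, 31.6, 32.1, 37.1, 37.7.
Count below 34.6: L = 15; count equal: E = 0; n = 17.
Percentile rank = 100·(15 + 0.5·0)/17 = 100·15/17 = 88.24.

88.2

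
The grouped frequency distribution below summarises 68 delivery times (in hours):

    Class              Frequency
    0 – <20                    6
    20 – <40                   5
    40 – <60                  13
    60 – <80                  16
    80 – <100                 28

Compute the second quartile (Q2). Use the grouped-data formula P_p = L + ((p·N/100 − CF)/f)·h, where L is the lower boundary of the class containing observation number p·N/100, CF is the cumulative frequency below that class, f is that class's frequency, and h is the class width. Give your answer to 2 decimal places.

N = 68; target position k = 50/100 · 68 = 34.
Cumulative frequencies: 6, 11, 24, 40, 68.
Observation 34 falls in the class 60 – <80.
L = 60, CF = 24, f = 16, h = 20.
P50 = 60 + ((34 − 24)/16)·20 = 60 + 12.5 = 72.5.

72.50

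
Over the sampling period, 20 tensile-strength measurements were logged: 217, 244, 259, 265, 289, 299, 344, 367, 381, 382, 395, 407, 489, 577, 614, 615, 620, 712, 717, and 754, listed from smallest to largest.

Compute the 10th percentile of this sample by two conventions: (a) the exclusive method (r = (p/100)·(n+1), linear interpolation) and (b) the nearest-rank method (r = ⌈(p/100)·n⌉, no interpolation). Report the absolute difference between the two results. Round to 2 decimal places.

n = 20.
(a) r = 2.1; between ranks 2 (244) and 3 (259): 245.5.
(b) the nearest-rank method: rank 2 → 244.
|245.5 − 244| = 1.5.

1.50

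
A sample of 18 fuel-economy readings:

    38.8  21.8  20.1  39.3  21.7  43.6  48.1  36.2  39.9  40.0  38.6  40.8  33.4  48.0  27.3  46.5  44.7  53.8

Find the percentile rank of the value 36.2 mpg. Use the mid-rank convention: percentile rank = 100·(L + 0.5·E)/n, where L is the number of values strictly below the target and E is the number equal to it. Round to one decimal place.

30.6

Sorted: 20.1, 21.7, 21.8, 27.3, 33.4, 36.2, 38.6, 38.8, 39.3, 39.9, 40.0, 40.8, 43.6, 44.7, 46.5, 48.0, 48.1, 53.8.
Count below 36.2: L = 5; count equal: E = 1; n = 18.
Percentile rank = 100·(5 + 0.5·1)/18 = 100·5.5/18 = 30.56.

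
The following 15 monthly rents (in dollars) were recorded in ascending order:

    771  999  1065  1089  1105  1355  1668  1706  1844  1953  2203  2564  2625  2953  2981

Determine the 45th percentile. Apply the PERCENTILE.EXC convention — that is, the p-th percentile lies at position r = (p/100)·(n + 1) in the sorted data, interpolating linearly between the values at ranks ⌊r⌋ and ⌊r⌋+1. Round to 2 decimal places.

n = 15.
r = (45/100)·(15 + 1) = 7.2.
Rank 7 is 1668 and rank 8 is 1706.
Interpolate: 1668 + 0.2·(1706 − 1668) = 1668 + 0.2·38 = 1675.6.

1675.60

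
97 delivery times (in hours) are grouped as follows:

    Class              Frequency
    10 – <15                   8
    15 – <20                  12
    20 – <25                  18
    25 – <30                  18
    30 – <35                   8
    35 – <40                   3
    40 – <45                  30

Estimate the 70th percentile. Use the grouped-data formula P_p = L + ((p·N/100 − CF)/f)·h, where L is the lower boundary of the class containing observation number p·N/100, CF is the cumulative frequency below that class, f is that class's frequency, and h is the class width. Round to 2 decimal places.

40.15

N = 97; target position k = 70/100 · 97 = 67.9.
Cumulative frequencies: 8, 20, 38, 56, 64, 67, 97.
Observation 67.9 falls in the class 40 – <45.
L = 40, CF = 67, f = 30, h = 5.
P70 = 40 + ((67.9 − 67)/30)·5 = 40 + 0.15 = 40.15.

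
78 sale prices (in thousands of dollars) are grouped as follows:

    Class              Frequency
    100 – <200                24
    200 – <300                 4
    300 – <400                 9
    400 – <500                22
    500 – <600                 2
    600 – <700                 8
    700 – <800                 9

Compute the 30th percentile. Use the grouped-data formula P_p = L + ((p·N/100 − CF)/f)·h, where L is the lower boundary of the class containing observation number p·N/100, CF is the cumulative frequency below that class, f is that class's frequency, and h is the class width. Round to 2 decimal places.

197.50

N = 78; target position k = 30/100 · 78 = 23.4.
Cumulative frequencies: 24, 28, 37, 59, 61, 69, 78.
Observation 23.4 falls in the class 100 – <200.
L = 100, CF = 0, f = 24, h = 100.
P30 = 100 + ((23.4 − 0)/24)·100 = 100 + 97.5 = 197.5.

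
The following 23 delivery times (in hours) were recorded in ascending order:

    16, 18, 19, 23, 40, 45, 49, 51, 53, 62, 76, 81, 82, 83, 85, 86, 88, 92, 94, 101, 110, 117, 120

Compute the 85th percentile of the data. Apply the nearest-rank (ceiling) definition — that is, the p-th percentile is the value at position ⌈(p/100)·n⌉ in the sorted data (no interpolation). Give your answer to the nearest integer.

101

n = 23.
Position = ⌈85/100 · 23⌉ = ⌈19.55⌉ = 20.
The value at rank 20 is 101.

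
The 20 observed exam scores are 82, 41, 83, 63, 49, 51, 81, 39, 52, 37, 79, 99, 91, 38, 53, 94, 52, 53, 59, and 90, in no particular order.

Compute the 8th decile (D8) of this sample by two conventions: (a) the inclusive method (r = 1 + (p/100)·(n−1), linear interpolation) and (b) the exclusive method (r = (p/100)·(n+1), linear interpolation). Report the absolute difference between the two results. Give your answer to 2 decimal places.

Sorted: 37, 38, 39, 41, 49, 51, 52, 52, 53, 53, 59, 63, 79, 81, 82, 83, 90, 91, 94, 99.
n = 20.
(a) r = 16.2; between ranks 16 (83) and 17 (90): 84.4.
(b) r = 16.8; between ranks 16 (83) and 17 (90): 88.6.
|84.4 − 88.6| = 4.2.

4.20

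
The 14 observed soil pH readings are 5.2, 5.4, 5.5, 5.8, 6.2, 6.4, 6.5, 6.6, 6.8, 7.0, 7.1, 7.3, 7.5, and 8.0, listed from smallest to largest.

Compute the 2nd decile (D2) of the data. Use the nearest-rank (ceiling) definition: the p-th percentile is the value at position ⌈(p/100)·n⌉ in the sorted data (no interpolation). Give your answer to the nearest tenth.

n = 14.
Position = ⌈20/100 · 14⌉ = ⌈2.8⌉ = 3.
The value at rank 3 is 5.5.

5.5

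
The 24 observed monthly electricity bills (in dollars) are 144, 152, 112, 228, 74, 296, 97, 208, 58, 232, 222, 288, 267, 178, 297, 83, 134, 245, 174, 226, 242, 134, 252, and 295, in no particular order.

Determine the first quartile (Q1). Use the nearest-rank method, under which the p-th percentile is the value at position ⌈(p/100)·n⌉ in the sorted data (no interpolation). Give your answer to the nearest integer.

134

Sorted: 58, 74, 83, 97, 112, 134, 134, 144, 152, 174, 178, 208, 222, 226, 228, 232, 242, 245, 252, 267, 288, 295, 296, 297.
n = 24.
Position = ⌈25/100 · 24⌉ = ⌈6⌉ = 6.
The value at rank 6 is 134.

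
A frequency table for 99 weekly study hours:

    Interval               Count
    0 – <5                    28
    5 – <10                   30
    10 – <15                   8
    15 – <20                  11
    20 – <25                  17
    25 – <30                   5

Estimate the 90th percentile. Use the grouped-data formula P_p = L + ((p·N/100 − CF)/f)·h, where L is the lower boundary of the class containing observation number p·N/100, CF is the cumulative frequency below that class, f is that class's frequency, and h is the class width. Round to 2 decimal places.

23.56

N = 99; target position k = 90/100 · 99 = 89.1.
Cumulative frequencies: 28, 58, 66, 77, 94, 99.
Observation 89.1 falls in the class 20 – <25.
L = 20, CF = 77, f = 17, h = 5.
P90 = 20 + ((89.1 − 77)/17)·5 = 20 + 3.55882 = 23.5588.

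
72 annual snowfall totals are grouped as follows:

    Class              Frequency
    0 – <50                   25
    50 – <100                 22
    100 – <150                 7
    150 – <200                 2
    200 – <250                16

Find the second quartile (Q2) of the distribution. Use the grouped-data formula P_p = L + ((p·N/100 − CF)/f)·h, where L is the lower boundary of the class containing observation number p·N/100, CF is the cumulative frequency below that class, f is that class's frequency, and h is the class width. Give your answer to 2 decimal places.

N = 72; target position k = 50/100 · 72 = 36.
Cumulative frequencies: 25, 47, 54, 56, 72.
Observation 36 falls in the class 50 – <100.
L = 50, CF = 25, f = 22, h = 50.
P50 = 50 + ((36 − 25)/22)·50 = 50 + 25 = 75.

75.00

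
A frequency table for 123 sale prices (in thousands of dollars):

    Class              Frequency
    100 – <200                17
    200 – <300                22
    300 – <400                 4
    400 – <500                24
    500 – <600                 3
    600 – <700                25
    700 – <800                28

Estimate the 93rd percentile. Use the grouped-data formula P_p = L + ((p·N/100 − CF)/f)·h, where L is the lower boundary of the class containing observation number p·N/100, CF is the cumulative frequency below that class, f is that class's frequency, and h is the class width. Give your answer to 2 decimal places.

N = 123; target position k = 93/100 · 123 = 114.39.
Cumulative frequencies: 17, 39, 43, 67, 70, 95, 123.
Observation 114.39 falls in the class 700 – <800.
L = 700, CF = 95, f = 28, h = 100.
P93 = 700 + ((114.39 − 95)/28)·100 = 700 + 69.25 = 769.25.

769.25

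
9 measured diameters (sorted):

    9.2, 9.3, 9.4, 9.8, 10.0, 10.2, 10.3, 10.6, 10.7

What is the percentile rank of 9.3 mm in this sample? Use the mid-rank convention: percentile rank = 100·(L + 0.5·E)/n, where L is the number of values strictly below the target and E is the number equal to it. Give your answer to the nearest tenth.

16.7

Count below 9.3: L = 1; count equal: E = 1; n = 9.
Percentile rank = 100·(1 + 0.5·1)/9 = 100·1.5/9 = 16.67.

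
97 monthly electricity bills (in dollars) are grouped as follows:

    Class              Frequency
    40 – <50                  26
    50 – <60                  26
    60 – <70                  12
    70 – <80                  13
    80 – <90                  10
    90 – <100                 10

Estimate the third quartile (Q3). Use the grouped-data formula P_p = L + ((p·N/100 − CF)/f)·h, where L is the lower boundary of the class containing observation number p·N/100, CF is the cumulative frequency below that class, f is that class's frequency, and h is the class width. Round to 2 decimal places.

N = 97; target position k = 75/100 · 97 = 72.75.
Cumulative frequencies: 26, 52, 64, 77, 87, 97.
Observation 72.75 falls in the class 70 – <80.
L = 70, CF = 64, f = 13, h = 10.
P75 = 70 + ((72.75 − 64)/13)·10 = 70 + 6.73077 = 76.7308.

76.73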